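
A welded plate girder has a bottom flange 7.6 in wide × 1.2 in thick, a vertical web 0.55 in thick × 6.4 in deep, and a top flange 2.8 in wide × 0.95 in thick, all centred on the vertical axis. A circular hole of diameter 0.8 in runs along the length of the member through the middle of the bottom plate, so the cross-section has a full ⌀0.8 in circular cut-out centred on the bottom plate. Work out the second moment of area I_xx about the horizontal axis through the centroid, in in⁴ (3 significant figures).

I_xx ≈ 138 in⁴

Split into non-overlapping primitives; take the origin at the lower-left of the bounding box.
Bottom plate: 7.6 × 1.2, A = 9.12 in², y = 0.6 in, Ī = 1.0944 in⁴.
Web plate: 0.55 × 6.4, A = 3.52 in², y = 4.4 in, Ī = 12.015 in⁴.
Top plate: 2.8 × 0.95, A = 2.66 in², y = 8.075 in, Ī = 0.20005 in⁴.
Hole (subtracted): ⌀0.8, A = 0.50265 in², y = 0.6 in, Ī = 0.020106 in⁴.
Centroid: ȳ = ΣA·y / ΣA = 2.8477 in.
Transfer each piece to the horizontal axis through the centroid using Ī + A·d² with d = y − 2.8477:
  bottom plate: d = -2.2477 in → contributes +47.169 in⁴
  web plate: d = 1.5523 in → contributes +20.497 in⁴
  top plate: d = 5.2273 in → contributes +72.885 in⁴
  hole: d = -2.2477 in → contributes −2.5595 in⁴
Total I = 137.99 in⁴.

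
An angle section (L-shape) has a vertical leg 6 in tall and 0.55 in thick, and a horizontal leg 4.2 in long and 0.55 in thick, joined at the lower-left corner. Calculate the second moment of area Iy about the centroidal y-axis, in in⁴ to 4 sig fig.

Iy ≈ 7.816 in⁴

Break the section into simple shapes (no overlaps), measuring from the bottom-left corner of the bounding box.
Vertical leg: 0.55 × 6, A = 3.3 in², x = 0.275 in, Ī = 0.0831875 in⁴.
Horizontal leg (remainder): 3.65 × 0.55, A = 2.0075 in², x = 2.375 in, Ī = 2.22874 in⁴.
Centroid: x̄ = ΣA·x / ΣA = 1.0693 in.
Transfer each piece to the centroidal y-axis using Ī + A·d² with d = x − 1.0693:
  vertical leg: d = -0.794301 in → contributes +2.1652 in⁴
  horizontal leg (remainder): d = 1.3057 in → contributes +5.65123 in⁴
Total I = 7.81643 in⁴.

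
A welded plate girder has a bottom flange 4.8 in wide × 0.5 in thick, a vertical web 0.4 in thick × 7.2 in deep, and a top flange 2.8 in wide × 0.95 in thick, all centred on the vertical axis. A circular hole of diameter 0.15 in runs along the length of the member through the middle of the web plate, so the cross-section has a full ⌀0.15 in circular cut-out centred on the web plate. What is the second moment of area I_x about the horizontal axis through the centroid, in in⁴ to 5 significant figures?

Break the section into simple shapes (no overlaps), measuring from the bottom-left corner of the bounding box.
Bottom plate: 4.8 × 0.5, A = 2.4 in², y = 0.25 in, Ī = 0.05 in⁴.
Web plate: 0.4 × 7.2, A = 2.88 in², y = 4.1 in, Ī = 12.4416 in⁴.
Top plate: 2.8 × 0.95, A = 2.66 in², y = 8.175 in, Ī = 0.2000542 in⁴.
Hole (subtracted): ⌀0.15, A = 0.01767146 in², y = 4.1 in, Ī = 0.00002485049 in⁴.
Centroid: ȳ = ΣA·y / ΣA = 4.301898 in.
Transfer each piece to the horizontal axis through the centroid using Ī + A·d² with d = y − 4.301898:
  bottom plate: d = -4.051898 in → contributes +39.4529 in⁴
  web plate: d = -0.2018977 in → contributes +12.559 in⁴
  top plate: d = 3.873102 in → contributes +40.1025 in⁴
  hole: d = -0.2018977 in → contributes −0.0007451866 in⁴
Total I = 92.11366 in⁴.

I_x ≈ 92.114 in⁴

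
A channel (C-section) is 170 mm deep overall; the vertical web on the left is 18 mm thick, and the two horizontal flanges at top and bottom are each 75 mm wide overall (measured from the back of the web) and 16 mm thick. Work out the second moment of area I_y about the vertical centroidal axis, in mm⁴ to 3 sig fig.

I_y ≈ 2.18 × 10⁶ mm⁴

Decompose the section into non-overlapping parts with the origin at the bottom-left of its bounding rectangle.
Web: 18 × 170, A = 3 060 mm², x = 9 mm, Ī = 82 620 mm⁴.
Top flange (beyond web): 57 × 16, A = 912 mm², x = 46.5 mm, Ī = 246 924 mm⁴.
Bottom flange (beyond web): 57 × 16, A = 912 mm², x = 46.5 mm, Ī = 246 924 mm⁴.
Centroid: x̄ = ΣA·x / ΣA = 23.005 mm.
Transfer each piece to the vertical centroidal axis using Ī + A·d² with d = x − 23.005:
  web: d = -14.005 mm → contributes +682 801 mm⁴
  top flange (beyond web): d = 23.495 mm → contributes +750 365 mm⁴
  bottom flange (beyond web): d = 23.495 mm → contributes +750 365 mm⁴
Total I = 2 183 532 mm⁴.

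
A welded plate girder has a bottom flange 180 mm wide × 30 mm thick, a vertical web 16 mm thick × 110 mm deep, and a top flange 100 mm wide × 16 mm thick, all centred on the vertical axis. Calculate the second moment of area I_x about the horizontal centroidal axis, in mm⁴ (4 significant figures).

I_x ≈ 2.625 × 10⁷ mm⁴

Treat the section as a set of non-overlapping primitives; coordinates are from the bounding-box lower-left.
Bottom plate: 180 × 30, A = 5 400 mm², y = 15 mm, Ī = 405 000 mm⁴.
Web plate: 16 × 110, A = 1 760 mm², y = 85 mm, Ī = 1 774 667 mm⁴.
Top plate: 100 × 16, A = 1 600 mm², y = 148 mm, Ī = 34133.3 mm⁴.
Centroid: ȳ = ΣA·y / ΣA = 53.3562 mm.
Transfer each piece to the horizontal centroidal axis using Ī + A·d² with d = y − 53.3562:
  bottom plate: d = -38.3562 mm → contributes +8 349 455 mm⁴
  web plate: d = 31.6438 mm → contributes +3 537 012 mm⁴
  top plate: d = 94.6438 mm → contributes +14 366 062 mm⁴
Total I = 26 252 529 mm⁴.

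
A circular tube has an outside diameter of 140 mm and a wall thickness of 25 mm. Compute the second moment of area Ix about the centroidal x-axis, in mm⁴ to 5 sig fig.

Ix ≈ 1.5637 × 10⁷ mm⁴

Break the section into simple shapes (no overlaps), measuring from the bottom-left corner of the bounding box.
Outer circle: ⌀140, A = 15393.8 mm², y = 70 mm, Ī = 18 857 410 mm⁴.
Bore (subtracted): ⌀90, A = 6361.725 mm², y = 70 mm, Ī = 3 220 623 mm⁴.
By symmetry the centroid is at mid-height, ȳ = 70 mm.
All pieces are centred on the centroidal x-axis, so I = ΣĪ (holes subtracted) = 15 636 787 mm⁴.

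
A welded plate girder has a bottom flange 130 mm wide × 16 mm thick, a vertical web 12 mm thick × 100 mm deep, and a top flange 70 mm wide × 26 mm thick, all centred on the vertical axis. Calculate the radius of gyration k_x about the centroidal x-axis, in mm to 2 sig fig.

Treat the section as a set of non-overlapping primitives; coordinates are from the bounding-box lower-left.
Bottom plate: 130 × 16, A = 2 080 mm², y = 8 mm, Ī = 44 373 mm⁴.
Web plate: 12 × 100, A = 1 200 mm², y = 66 mm, Ī = 1 000 000 mm⁴.
Top plate: 70 × 26, A = 1 820 mm², y = 129 mm, Ī = 102 527 mm⁴.
Centroid: ȳ = ΣA·y / ΣA = 64.83 mm.
Transfer each piece to the centroidal x-axis using Ī + A·d² with d = y − 64.83:
  bottom plate: d = -56.83 mm → contributes +6 761 440 mm⁴
  web plate: d = 1.173 mm → contributes +1 001 650 mm⁴
  top plate: d = 64.17 mm → contributes +7 597 498 mm⁴
Total I = 15 360 588 mm⁴.
Radius of gyration: k = √(I/A) = √(15 360 588 / 5 100) = 54.88 mm.

k_x ≈ 55 mm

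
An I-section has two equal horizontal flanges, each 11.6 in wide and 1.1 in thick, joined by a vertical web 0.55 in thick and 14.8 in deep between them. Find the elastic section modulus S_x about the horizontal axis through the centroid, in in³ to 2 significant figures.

Split into non-overlapping primitives; take the origin at the lower-left of the bounding box.
Bottom flange: 11.6 × 1.1, A = 12.76 in², y = 0.55 in, Ī = 1.287 in⁴.
Web: 0.55 × 14.8, A = 8.14 in², y = 8.5 in, Ī = 148.6 in⁴.
Top flange: 11.6 × 1.1, A = 12.76 in², y = 16.45 in, Ī = 1.287 in⁴.
By symmetry the centroid is at mid-height, ȳ = 8.5 in.
Transfer each piece to the horizontal axis through the centroid using Ī + A·d² with d = y − 8.5:
  bottom flange: d = -7.95 in → contributes +807.8 in⁴
  web: d = 0 in → contributes +148.6 in⁴
  top flange: d = 7.95 in → contributes +807.8 in⁴
Total I = 1 764 in⁴.
Extreme fibre distance c = 8.5 in; S = I/c = 207.5 in³.

S_x ≈ 210 in³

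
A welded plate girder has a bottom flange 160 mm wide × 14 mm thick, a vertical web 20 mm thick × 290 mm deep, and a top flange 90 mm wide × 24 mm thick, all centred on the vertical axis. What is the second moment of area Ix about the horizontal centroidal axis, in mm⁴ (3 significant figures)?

Ix ≈ 1.46 × 10⁸ mm⁴

Decompose the section into non-overlapping parts with the origin at the bottom-left of its bounding rectangle.
Bottom plate: 160 × 14, A = 2 240 mm², y = 7 mm, Ī = 36 587 mm⁴.
Web plate: 20 × 290, A = 5 800 mm², y = 159 mm, Ī = 40 648 333 mm⁴.
Top plate: 90 × 24, A = 2 160 mm², y = 316 mm, Ī = 103 680 mm⁴.
Centroid: ȳ = ΣA·y / ΣA = 158.87 mm.
Transfer each piece to the horizontal centroidal axis using Ī + A·d² with d = y − 158.87:
  bottom plate: d = -151.87 mm → contributes +51 698 792 mm⁴
  web plate: d = 0.13333 mm → contributes +40 648 436 mm⁴
  top plate: d = 157.13 mm → contributes +53 435 990 mm⁴
Total I = 145 783 219 mm⁴.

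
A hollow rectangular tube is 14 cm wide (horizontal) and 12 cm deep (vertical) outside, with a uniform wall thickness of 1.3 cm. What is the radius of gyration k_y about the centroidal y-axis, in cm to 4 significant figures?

Break the section into simple shapes (no overlaps), measuring from the bottom-left corner of the bounding box.
Outer rectangle: 14 × 12, A = 168 cm², x = 7 cm, Ī = 2 744 cm⁴.
Inner void (subtracted): 11.4 × 9.4, A = 107.16 cm², x = 7 cm, Ī = 1160.54 cm⁴.
By symmetry the centroid is at mid-width, x̄ = 7 cm.
All pieces are centred on the centroidal y-axis, so I = ΣĪ (holes subtracted) = 1583.46 cm⁴.
Radius of gyration: k = √(I/A) = √(1583.46 / 60.84) = 5.10163 cm.

k_y ≈ 5.102 cm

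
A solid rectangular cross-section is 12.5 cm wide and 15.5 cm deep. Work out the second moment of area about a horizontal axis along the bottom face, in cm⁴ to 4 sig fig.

I_base ≈ 1.552 × 10⁴ cm⁴

The section: 12.5 × 15.5, A = 193.75 cm², y = 7.75 cm, Ī = 3879.04 cm⁴.
Transfer it to the base of the section using Ī + A·d² with d = y − 0:
  the section: d = 7.75 cm → contributes +15516.1 cm⁴
Total I = 15516.1 cm⁴.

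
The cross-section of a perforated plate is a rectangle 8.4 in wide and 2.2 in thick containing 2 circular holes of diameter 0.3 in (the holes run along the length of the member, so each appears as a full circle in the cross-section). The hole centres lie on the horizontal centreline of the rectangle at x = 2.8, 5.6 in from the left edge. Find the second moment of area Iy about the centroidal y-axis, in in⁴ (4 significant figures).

Decompose the section into non-overlapping parts with the origin at the bottom-left of its bounding rectangle.
Plate: 8.4 × 2.2, A = 18.48 in², x = 4.2 in, Ī = 108.662 in⁴.
Hole 1 (subtracted): ⌀0.3, A = 0.0706858 in², x = 2.8 in, Ī = 0.000397608 in⁴.
Hole 2 (subtracted): ⌀0.3, A = 0.0706858 in², x = 5.6 in, Ī = 0.000397608 in⁴.
By symmetry the centroid is at mid-width, x̄ = 4.2 in.
Transfer each piece to the centroidal y-axis using Ī + A·d² with d = x − 4.2:
  plate: d = 0 in → contributes +108.662 in⁴
  hole 1: d = -1.4 in → contributes −0.138942 in⁴
  hole 2: d = 1.4 in → contributes −0.138942 in⁴
Total I = 108.385 in⁴.

Iy ≈ 108.4 in⁴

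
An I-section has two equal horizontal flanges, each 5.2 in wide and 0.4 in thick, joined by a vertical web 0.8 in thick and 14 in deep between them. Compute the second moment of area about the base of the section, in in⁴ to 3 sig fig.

Split into non-overlapping primitives; take the origin at the lower-left of the bounding box.
Bottom flange: 5.2 × 0.4, A = 2.08 in², y = 0.2 in, Ī = 0.027733 in⁴.
Web: 0.8 × 14, A = 11.2 in², y = 7.4 in, Ī = 182.93 in⁴.
Top flange: 5.2 × 0.4, A = 2.08 in², y = 14.6 in, Ī = 0.027733 in⁴.
Transfer each piece to the bottom edge using Ī + A·d² with d = y − 0:
  bottom flange: d = 0.2 in → contributes +0.11093 in⁴
  web: d = 7.4 in → contributes +796.25 in⁴
  top flange: d = 14.6 in → contributes +443.4 in⁴
Total I = 1239.8 in⁴.

I_base ≈ 1240 in⁴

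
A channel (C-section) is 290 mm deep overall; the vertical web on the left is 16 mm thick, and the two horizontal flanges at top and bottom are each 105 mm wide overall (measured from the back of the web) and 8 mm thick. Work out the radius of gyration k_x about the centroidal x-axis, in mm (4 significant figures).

Break the section into simple shapes (no overlaps), measuring from the bottom-left corner of the bounding box.
Web: 16 × 290, A = 4 640 mm², y = 145 mm, Ī = 32 518 667 mm⁴.
Top flange (beyond web): 89 × 8, A = 712 mm², y = 286 mm, Ī = 3797.33 mm⁴.
Bottom flange (beyond web): 89 × 8, A = 712 mm², y = 4 mm, Ī = 3797.33 mm⁴.
By symmetry the centroid is at mid-height, ȳ = 145 mm.
Transfer each piece to the centroidal x-axis using Ī + A·d² with d = y − 145:
  web: d = 0 mm → contributes +32 518 667 mm⁴
  top flange (beyond web): d = 141 mm → contributes +14 159 069 mm⁴
  bottom flange (beyond web): d = -141 mm → contributes +14 159 069 mm⁴
Total I = 60 836 805 mm⁴.
Radius of gyration: k = √(I/A) = √(60 836 805 / 6 064) = 100.162 mm.

k_x ≈ 100.2 mm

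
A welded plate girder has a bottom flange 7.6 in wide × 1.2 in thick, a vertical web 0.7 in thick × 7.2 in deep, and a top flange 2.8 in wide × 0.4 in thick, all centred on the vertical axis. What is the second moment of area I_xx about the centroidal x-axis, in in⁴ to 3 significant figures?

Break the section into simple shapes (no overlaps), measuring from the bottom-left corner of the bounding box.
Bottom plate: 7.6 × 1.2, A = 9.12 in², y = 0.6 in, Ī = 1.0944 in⁴.
Web plate: 0.7 × 7.2, A = 5.04 in², y = 4.8 in, Ī = 21.773 in⁴.
Top plate: 2.8 × 0.4, A = 1.12 in², y = 8.6 in, Ī = 0.014933 in⁴.
Centroid: ȳ = ΣA·y / ΣA = 2.5717 in.
Transfer each piece to the centroidal x-axis using Ī + A·d² with d = y − 2.5717:
  bottom plate: d = -1.9717 in → contributes +36.55 in⁴
  web plate: d = 2.2283 in → contributes +46.797 in⁴
  top plate: d = 6.0283 in → contributes +40.716 in⁴
Total I = 124.06 in⁴.

I_xx ≈ 124 in⁴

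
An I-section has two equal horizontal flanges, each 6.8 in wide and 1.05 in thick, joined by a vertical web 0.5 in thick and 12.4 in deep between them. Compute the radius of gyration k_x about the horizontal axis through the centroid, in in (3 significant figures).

k_x ≈ 5.96 in

Split into non-overlapping primitives; take the origin at the lower-left of the bounding box.
Bottom flange: 6.8 × 1.05, A = 7.14 in², y = 0.525 in, Ī = 0.65599 in⁴.
Web: 0.5 × 12.4, A = 6.2 in², y = 7.25 in, Ī = 79.443 in⁴.
Top flange: 6.8 × 1.05, A = 7.14 in², y = 13.975 in, Ī = 0.65599 in⁴.
By symmetry the centroid is at mid-height, ȳ = 7.25 in.
Transfer each piece to the horizontal axis through the centroid using Ī + A·d² with d = y − 7.25:
  bottom flange: d = -6.725 in → contributes +323.57 in⁴
  web: d = 0 in → contributes +79.443 in⁴
  top flange: d = 6.725 in → contributes +323.57 in⁴
Total I = 726.58 in⁴.
Radius of gyration: k = √(I/A) = √(726.58 / 20.48) = 5.9563 in.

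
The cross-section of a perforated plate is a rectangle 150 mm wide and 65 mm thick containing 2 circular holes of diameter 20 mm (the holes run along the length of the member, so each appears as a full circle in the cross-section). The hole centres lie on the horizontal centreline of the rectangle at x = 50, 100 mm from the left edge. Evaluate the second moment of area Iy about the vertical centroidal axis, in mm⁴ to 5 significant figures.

Break the section into simple shapes (no overlaps), measuring from the bottom-left corner of the bounding box.
Plate: 150 × 65, A = 9 750 mm², x = 75 mm, Ī = 18 281 250 mm⁴.
Hole 1 (subtracted): ⌀20, A = 314.1593 mm², x = 50 mm, Ī = 7853.982 mm⁴.
Hole 2 (subtracted): ⌀20, A = 314.1593 mm², x = 100 mm, Ī = 7853.982 mm⁴.
By symmetry the centroid is at mid-width, x̄ = 75 mm.
Transfer each piece to the vertical centroidal axis using Ī + A·d² with d = x − 75:
  plate: d = 0 mm → contributes +18 281 250 mm⁴
  hole 1: d = -25 mm → contributes −204203.5 mm⁴
  hole 2: d = 25 mm → contributes −204203.5 mm⁴
Total I = 17 872 843 mm⁴.

Iy ≈ 1.7873 × 10⁷ mm⁴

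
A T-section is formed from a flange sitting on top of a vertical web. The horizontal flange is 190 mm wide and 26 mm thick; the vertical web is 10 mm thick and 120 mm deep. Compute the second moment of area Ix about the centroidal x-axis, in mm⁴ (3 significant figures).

Ix ≈ 6.86 × 10⁶ mm⁴

Split into non-overlapping primitives; take the origin at the lower-left of the bounding box.
Flange: 190 × 26, A = 4 940 mm², y = 133 mm, Ī = 278 287 mm⁴.
Web: 10 × 120, A = 1 200 mm², y = 60 mm, Ī = 1 440 000 mm⁴.
Centroid: ȳ = ΣA·y / ΣA = 118.73 mm.
Transfer each piece to the centroidal x-axis using Ī + A·d² with d = y − 118.73:
  flange: d = 14.267 mm → contributes +1 283 825 mm⁴
  web: d = -58.733 mm → contributes +5 579 464 mm⁴
Total I = 6 863 289 mm⁴.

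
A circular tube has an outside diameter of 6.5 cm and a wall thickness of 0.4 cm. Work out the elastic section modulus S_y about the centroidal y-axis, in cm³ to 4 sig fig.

S_y ≈ 11.02 cm³

Treat the section as a set of non-overlapping primitives; coordinates are from the bounding-box lower-left.
Outer circle: ⌀6.5, A = 33.1831 cm², x = 3.25 cm, Ī = 87.6241 cm⁴.
Bore (subtracted): ⌀5.7, A = 25.5176 cm², x = 3.25 cm, Ī = 51.8166 cm⁴.
By symmetry the centroid is at mid-width, x̄ = 3.25 cm.
All pieces are centred on the centroidal y-axis, so I = ΣĪ (holes subtracted) = 35.8074 cm⁴.
Extreme fibre distance c = 3.25 cm; S = I/c = 11.0177 cm³.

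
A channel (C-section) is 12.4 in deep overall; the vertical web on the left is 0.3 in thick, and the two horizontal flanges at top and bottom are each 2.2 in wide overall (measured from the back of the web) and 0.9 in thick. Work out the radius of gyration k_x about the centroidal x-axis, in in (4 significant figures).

k_x ≈ 4.748 in

Decompose the section into non-overlapping parts with the origin at the bottom-left of its bounding rectangle.
Web: 0.3 × 12.4, A = 3.72 in², y = 6.2 in, Ī = 47.6656 in⁴.
Top flange (beyond web): 1.9 × 0.9, A = 1.71 in², y = 11.95 in, Ī = 0.115425 in⁴.
Bottom flange (beyond web): 1.9 × 0.9, A = 1.71 in², y = 0.45 in, Ī = 0.115425 in⁴.
By symmetry the centroid is at mid-height, ȳ = 6.2 in.
Transfer each piece to the centroidal x-axis using Ī + A·d² with d = y − 6.2:
  web: d = 0 in → contributes +47.6656 in⁴
  top flange (beyond web): d = 5.75 in → contributes +56.6523 in⁴
  bottom flange (beyond web): d = -5.75 in → contributes +56.6523 in⁴
Total I = 160.97 in⁴.
Radius of gyration: k = √(I/A) = √(160.97 / 7.14) = 4.74814 in.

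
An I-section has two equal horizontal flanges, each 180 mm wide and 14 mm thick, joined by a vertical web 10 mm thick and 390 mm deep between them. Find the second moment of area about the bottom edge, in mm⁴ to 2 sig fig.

I_base ≈ 6.5 × 10⁸ mm⁴

Decompose the section into non-overlapping parts with the origin at the bottom-left of its bounding rectangle.
Bottom flange: 180 × 14, A = 2 520 mm², y = 7 mm, Ī = 41 160 mm⁴.
Web: 10 × 390, A = 3 900 mm², y = 209 mm, Ī = 49 432 500 mm⁴.
Top flange: 180 × 14, A = 2 520 mm², y = 411 mm, Ī = 41 160 mm⁴.
Transfer each piece to the base of the section using Ī + A·d² with d = y − 0:
  bottom flange: d = 7 mm → contributes +164 640 mm⁴
  web: d = 209 mm → contributes +219 788 400 mm⁴
  top flange: d = 411 mm → contributes +425 722 080 mm⁴
Total I = 645 675 120 mm⁴.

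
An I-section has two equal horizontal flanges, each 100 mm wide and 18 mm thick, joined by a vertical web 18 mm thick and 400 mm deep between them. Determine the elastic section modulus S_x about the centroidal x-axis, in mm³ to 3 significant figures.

S_x ≈ 1.16 × 10⁶ mm³

Treat the section as a set of non-overlapping primitives; coordinates are from the bounding-box lower-left.
Bottom flange: 100 × 18, A = 1 800 mm², y = 9 mm, Ī = 48 600 mm⁴.
Web: 18 × 400, A = 7 200 mm², y = 218 mm, Ī = 96 000 000 mm⁴.
Top flange: 100 × 18, A = 1 800 mm², y = 427 mm, Ī = 48 600 mm⁴.
By symmetry the centroid is at mid-height, ȳ = 218 mm.
Transfer each piece to the centroidal x-axis using Ī + A·d² with d = y − 218:
  bottom flange: d = -209 mm → contributes +78 674 400 mm⁴
  web: d = 0 mm → contributes +96 000 000 mm⁴
  top flange: d = 209 mm → contributes +78 674 400 mm⁴
Total I = 253 348 800 mm⁴.
Extreme fibre distance c = 218 mm; S = I/c = 1 162 150 mm³.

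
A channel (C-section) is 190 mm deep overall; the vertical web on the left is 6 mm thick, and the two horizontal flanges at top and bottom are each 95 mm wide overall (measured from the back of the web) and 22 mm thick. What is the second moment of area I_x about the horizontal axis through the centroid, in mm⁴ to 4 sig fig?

I_x ≈ 3.122 × 10⁷ mm⁴

Break the section into simple shapes (no overlaps), measuring from the bottom-left corner of the bounding box.
Web: 6 × 190, A = 1 140 mm², y = 95 mm, Ī = 3 429 500 mm⁴.
Top flange (beyond web): 89 × 22, A = 1 958 mm², y = 179 mm, Ī = 78972.7 mm⁴.
Bottom flange (beyond web): 89 × 22, A = 1 958 mm², y = 11 mm, Ī = 78972.7 mm⁴.
By symmetry the centroid is at mid-height, ȳ = 95 mm.
Transfer each piece to the horizontal axis through the centroid using Ī + A·d² with d = y − 95:
  web: d = 0 mm → contributes +3 429 500 mm⁴
  top flange (beyond web): d = 84 mm → contributes +13 894 621 mm⁴
  bottom flange (beyond web): d = -84 mm → contributes +13 894 621 mm⁴
Total I = 31 218 741 mm⁴.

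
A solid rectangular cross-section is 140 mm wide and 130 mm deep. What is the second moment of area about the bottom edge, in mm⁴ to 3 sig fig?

I_base ≈ 1.03 × 10⁸ mm⁴

The section: 140 × 130, A = 18 200 mm², y = 65 mm, Ī = 25 631 667 mm⁴.
Transfer it to a horizontal axis along the bottom face using Ī + A·d² with d = y − 0:
  the section: d = 65 mm → contributes +102 526 667 mm⁴
Total I = 102 526 667 mm⁴.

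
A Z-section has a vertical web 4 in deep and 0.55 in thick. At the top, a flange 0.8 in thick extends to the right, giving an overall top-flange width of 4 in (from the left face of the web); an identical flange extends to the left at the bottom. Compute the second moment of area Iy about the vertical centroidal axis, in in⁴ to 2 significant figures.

Iy ≈ 28 in⁴

Treat the section as a set of non-overlapping primitives; coordinates are from the bounding-box lower-left.
Web: 0.55 × 4, A = 2.2 in², x = 3.725 in, Ī = 0.05546 in⁴.
Top flange (beyond web): 3.45 × 0.8, A = 2.76 in², x = 5.725 in, Ī = 2.738 in⁴.
Bottom flange (beyond web): 3.45 × 0.8, A = 2.76 in², x = 1.725 in, Ī = 2.738 in⁴.
Centroid: x̄ = ΣA·x / ΣA = 3.725 in.
Transfer each piece to the vertical centroidal axis using Ī + A·d² with d = x − 3.725:
  web: d = 0 in → contributes +0.05546 in⁴
  top flange (beyond web): d = 2 in → contributes +13.78 in⁴
  bottom flange (beyond web): d = -2 in → contributes +13.78 in⁴
Total I = 27.61 in⁴.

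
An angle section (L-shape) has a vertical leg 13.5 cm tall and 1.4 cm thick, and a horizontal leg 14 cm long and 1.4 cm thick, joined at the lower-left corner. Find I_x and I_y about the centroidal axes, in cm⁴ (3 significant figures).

I_x ≈ 624 cm⁴, I_y ≈ 684 cm⁴

Decompose the section into non-overlapping parts with the origin at the bottom-left of its bounding rectangle.
Vertical leg: 1.4 × 13.5, A = 18.9 cm², y = 6.75 cm, Ī = 287.04 cm⁴.
Horizontal leg (remainder): 12.6 × 1.4, A = 17.64 cm², y = 0.7 cm, Ī = 2.8812 cm⁴.
Centroid: ȳ = ΣA·y / ΣA = 3.8293 cm.
Transfer each piece to the centroidal x-axis using Ī + A·d² with d = y − 3.8293:
  vertical leg: d = 2.9207 cm → contributes +448.27 cm⁴
  horizontal leg (remainder): d = -3.1293 cm → contributes +175.62 cm⁴
Total I = 623.89 cm⁴.
For the y-axis: x̄ = 4.0793 cm.
Repeating about the centroidal y-axis gives I_y = 683.55 cm⁴.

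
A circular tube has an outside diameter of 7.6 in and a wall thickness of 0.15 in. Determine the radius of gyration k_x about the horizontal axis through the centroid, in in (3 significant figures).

k_x ≈ 2.63 in

Decompose the section into non-overlapping parts with the origin at the bottom-left of its bounding rectangle.
Outer circle: ⌀7.6, A = 45.365 in², y = 3.8 in, Ī = 163.77 in⁴.
Bore (subtracted): ⌀7.3, A = 41.854 in², y = 3.8 in, Ī = 139.4 in⁴.
By symmetry the centroid is at mid-height, ȳ = 3.8 in.
All pieces are centred on the horizontal axis through the centroid, so I = ΣĪ (holes subtracted) = 24.367 in⁴.
Radius of gyration: k = √(I/A) = √(24.367 / 3.5107) = 2.6345 in.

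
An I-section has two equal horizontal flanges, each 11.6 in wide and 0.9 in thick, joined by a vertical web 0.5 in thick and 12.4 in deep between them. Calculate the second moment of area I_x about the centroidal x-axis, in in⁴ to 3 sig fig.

Treat the section as a set of non-overlapping primitives; coordinates are from the bounding-box lower-left.
Bottom flange: 11.6 × 0.9, A = 10.44 in², y = 0.45 in, Ī = 0.7047 in⁴.
Web: 0.5 × 12.4, A = 6.2 in², y = 7.1 in, Ī = 79.443 in⁴.
Top flange: 11.6 × 0.9, A = 10.44 in², y = 13.75 in, Ī = 0.7047 in⁴.
By symmetry the centroid is at mid-height, ȳ = 7.1 in.
Transfer each piece to the centroidal x-axis using Ī + A·d² with d = y − 7.1:
  bottom flange: d = -6.65 in → contributes +462.39 in⁴
  web: d = 0 in → contributes +79.443 in⁴
  top flange: d = 6.65 in → contributes +462.39 in⁴
Total I = 1004.2 in⁴.

I_x ≈ 1000 in⁴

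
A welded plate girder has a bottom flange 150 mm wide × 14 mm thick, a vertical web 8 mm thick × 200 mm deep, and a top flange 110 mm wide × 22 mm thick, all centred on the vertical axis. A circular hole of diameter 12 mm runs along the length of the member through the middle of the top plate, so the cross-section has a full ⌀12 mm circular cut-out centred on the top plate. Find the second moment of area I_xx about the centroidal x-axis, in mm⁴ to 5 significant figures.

I_xx ≈ 5.7767 × 10⁷ mm⁴

Break the section into simple shapes (no overlaps), measuring from the bottom-left corner of the bounding box.
Bottom plate: 150 × 14, A = 2 100 mm², y = 7 mm, Ī = 34 300 mm⁴.
Web plate: 8 × 200, A = 1 600 mm², y = 114 mm, Ī = 5 333 333 mm⁴.
Top plate: 110 × 22, A = 2 420 mm², y = 225 mm, Ī = 97606.67 mm⁴.
Hole (subtracted): ⌀12, A = 113.0973 mm², y = 225 mm, Ī = 1017.876 mm⁴.
Centroid: ȳ = ΣA·y / ΣA = 119.2217 mm.
Transfer each piece to the centroidal x-axis using Ī + A·d² with d = y − 119.2217:
  bottom plate: d = -112.2217 mm → contributes +26 481 087 mm⁴
  web plate: d = -5.221692 mm → contributes +5 376 959 mm⁴
  top plate: d = 105.7783 mm → contributes +27 175 109 mm⁴
  hole: d = 105.7783 mm → contributes −1 266 470 mm⁴
Total I = 57 766 685 mm⁴.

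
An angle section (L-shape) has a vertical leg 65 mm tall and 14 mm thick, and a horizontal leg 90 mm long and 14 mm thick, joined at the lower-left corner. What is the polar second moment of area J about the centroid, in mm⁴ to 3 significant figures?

J ≈ 2.18 × 10⁶ mm⁴

Split into non-overlapping primitives; take the origin at the lower-left of the bounding box.
Vertical leg: 14 × 65, A = 910 mm², y = 32.5 mm, Ī = 320 396 mm⁴.
Horizontal leg (remainder): 76 × 14, A = 1 064 mm², y = 7 mm, Ī = 17 379 mm⁴.
Centroid: ȳ = ΣA·y / ΣA = 18.755 mm.
Transfer each piece to the centroidal x-axis using Ī + A·d² with d = y − 18.755:
  vertical leg: d = 13.745 mm → contributes +492 310 mm⁴
  horizontal leg (remainder): d = -11.755 mm → contributes +164 410 mm⁴
Total I = 656 720 mm⁴.
For the y-axis: x̄ = 31.255 mm.
Repeating about the centroidal y-axis gives I_y = 1 520 257 mm⁴.
Polar second moment: J = I_x + I_y = 2 176 977 mm⁴.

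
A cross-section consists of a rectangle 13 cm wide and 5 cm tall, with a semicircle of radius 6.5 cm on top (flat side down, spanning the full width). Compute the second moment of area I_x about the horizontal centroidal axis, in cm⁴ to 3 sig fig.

I_x ≈ 1240 cm⁴

Split into non-overlapping primitives; take the origin at the lower-left of the bounding box.
Rectangular body: 13 × 5, A = 65 cm², y = 2.5 cm, Ī = 135.42 cm⁴.
Semicircular cap: semicircle r = 6.5, A = 66.366 cm², y = 7.7587 cm, Ī = 195.92 cm⁴.
Centroid: ȳ = ΣA·y / ΣA = 5.1567 cm.
Transfer each piece to the horizontal centroidal axis using Ī + A·d² with d = y − 5.1567:
  rectangular body: d = -2.6567 cm → contributes +594.19 cm⁴
  semicircular cap: d = 2.602 cm → contributes +645.25 cm⁴
Total I = 1239.4 cm⁴.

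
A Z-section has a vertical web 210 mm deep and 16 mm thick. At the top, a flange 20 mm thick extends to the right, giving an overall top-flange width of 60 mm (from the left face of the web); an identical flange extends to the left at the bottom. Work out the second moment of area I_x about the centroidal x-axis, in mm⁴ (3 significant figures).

Decompose the section into non-overlapping parts with the origin at the bottom-left of its bounding rectangle.
Web: 16 × 210, A = 3 360 mm², y = 105 mm, Ī = 12 348 000 mm⁴.
Top flange (beyond web): 44 × 20, A = 880 mm², y = 200 mm, Ī = 29 333 mm⁴.
Bottom flange (beyond web): 44 × 20, A = 880 mm², y = 10 mm, Ī = 29 333 mm⁴.
Centroid: ȳ = ΣA·y / ΣA = 105 mm.
Transfer each piece to the centroidal x-axis using Ī + A·d² with d = y − 105:
  web: d = 0 mm → contributes +12 348 000 mm⁴
  top flange (beyond web): d = 95 mm → contributes +7 971 333 mm⁴
  bottom flange (beyond web): d = -95 mm → contributes +7 971 333 mm⁴
Total I = 28 290 667 mm⁴.

I_x ≈ 2.83 × 10⁷ mm⁴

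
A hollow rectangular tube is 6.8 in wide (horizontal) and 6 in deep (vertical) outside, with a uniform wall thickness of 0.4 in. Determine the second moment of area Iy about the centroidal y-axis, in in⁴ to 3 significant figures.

Decompose the section into non-overlapping parts with the origin at the bottom-left of its bounding rectangle.
Outer rectangle: 6.8 × 6, A = 40.8 in², x = 3.4 in, Ī = 157.22 in⁴.
Inner void (subtracted): 6 × 5.2, A = 31.2 in², x = 3.4 in, Ī = 93.6 in⁴.
By symmetry the centroid is at mid-width, x̄ = 3.4 in.
All pieces are centred on the centroidal y-axis, so I = ΣĪ (holes subtracted) = 63.616 in⁴.

Iy ≈ 63.6 in⁴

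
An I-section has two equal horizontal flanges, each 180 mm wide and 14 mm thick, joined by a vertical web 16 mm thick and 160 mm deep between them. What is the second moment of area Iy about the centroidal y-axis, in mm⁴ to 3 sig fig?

Split into non-overlapping primitives; take the origin at the lower-left of the bounding box.
Bottom flange: 180 × 14, A = 2 520 mm², x = 90 mm, Ī = 6 804 000 mm⁴.
Web: 16 × 160, A = 2 560 mm², x = 90 mm, Ī = 54 613 mm⁴.
Top flange: 180 × 14, A = 2 520 mm², x = 90 mm, Ī = 6 804 000 mm⁴.
By symmetry the centroid is at mid-width, x̄ = 90 mm.
All pieces are centred on the centroidal y-axis, so I = ΣĪ = 13 662 613 mm⁴.

Iy ≈ 1.37 × 10⁷ mm⁴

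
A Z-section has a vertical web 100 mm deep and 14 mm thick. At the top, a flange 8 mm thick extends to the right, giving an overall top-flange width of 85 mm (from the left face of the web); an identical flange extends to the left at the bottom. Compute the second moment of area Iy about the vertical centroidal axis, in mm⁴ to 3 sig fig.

Iy ≈ 2.55 × 10⁶ mm⁴

Treat the section as a set of non-overlapping primitives; coordinates are from the bounding-box lower-left.
Web: 14 × 100, A = 1 400 mm², x = 78 mm, Ī = 22 867 mm⁴.
Top flange (beyond web): 71 × 8, A = 568 mm², x = 120.5 mm, Ī = 238 607 mm⁴.
Bottom flange (beyond web): 71 × 8, A = 568 mm², x = 35.5 mm, Ī = 238 607 mm⁴.
Centroid: x̄ = ΣA·x / ΣA = 78 mm.
Transfer each piece to the vertical centroidal axis using Ī + A·d² with d = x − 78:
  web: d = 0 mm → contributes +22 867 mm⁴
  top flange (beyond web): d = 42.5 mm → contributes +1 264 557 mm⁴
  bottom flange (beyond web): d = -42.5 mm → contributes +1 264 557 mm⁴
Total I = 2 551 981 mm⁴.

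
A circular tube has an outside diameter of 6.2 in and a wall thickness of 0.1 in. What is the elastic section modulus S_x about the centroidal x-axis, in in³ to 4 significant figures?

S_x ≈ 2.876 in³

Split into non-overlapping primitives; take the origin at the lower-left of the bounding box.
Outer circle: ⌀6.2, A = 30.1907 in², y = 3.1 in, Ī = 72.5332 in⁴.
Bore (subtracted): ⌀6, A = 28.2743 in², y = 3.1 in, Ī = 63.6173 in⁴.
By symmetry the centroid is at mid-height, ȳ = 3.1 in.
All pieces are centred on the centroidal x-axis, so I = ΣĪ (holes subtracted) = 8.91592 in⁴.
Extreme fibre distance c = 3.1 in; S = I/c = 2.8761 in³.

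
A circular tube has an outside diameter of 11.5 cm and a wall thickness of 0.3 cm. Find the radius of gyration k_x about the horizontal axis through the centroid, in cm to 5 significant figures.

k_x ≈ 3.9612 cm

Treat the section as a set of non-overlapping primitives; coordinates are from the bounding-box lower-left.
Outer circle: ⌀11.5, A = 103.8689 cm², y = 5.75 cm, Ī = 858.5414 cm⁴.
Bore (subtracted): ⌀10.9, A = 93.31316 cm², y = 5.75 cm, Ī = 692.9085 cm⁴.
By symmetry the centroid is at mid-height, ȳ = 5.75 cm.
All pieces are centred on the horizontal axis through the centroid, so I = ΣĪ (holes subtracted) = 165.6329 cm⁴.
Radius of gyration: k = √(I/A) = √(165.6329 / 10.55575) = 3.961218 cm.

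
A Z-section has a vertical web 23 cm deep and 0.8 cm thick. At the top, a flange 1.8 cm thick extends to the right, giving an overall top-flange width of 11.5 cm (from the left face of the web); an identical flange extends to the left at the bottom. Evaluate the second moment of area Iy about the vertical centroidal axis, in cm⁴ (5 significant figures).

Split into non-overlapping primitives; take the origin at the lower-left of the bounding box.
Web: 0.8 × 23, A = 18.4 cm², x = 11.1 cm, Ī = 0.9813333 cm⁴.
Top flange (beyond web): 10.7 × 1.8, A = 19.26 cm², x = 16.85 cm, Ī = 183.7565 cm⁴.
Bottom flange (beyond web): 10.7 × 1.8, A = 19.26 cm², x = 5.35 cm, Ī = 183.7565 cm⁴.
Centroid: x̄ = ΣA·x / ΣA = 11.1 cm.
Transfer each piece to the vertical centroidal axis using Ī + A·d² with d = x − 11.1:
  web: d = 0 cm → contributes +0.9813333 cm⁴
  top flange (beyond web): d = 5.75 cm → contributes +820.5402 cm⁴
  bottom flange (beyond web): d = -5.75 cm → contributes +820.5402 cm⁴
Total I = 1642.062 cm⁴.

Iy ≈ 1642.1 cm⁴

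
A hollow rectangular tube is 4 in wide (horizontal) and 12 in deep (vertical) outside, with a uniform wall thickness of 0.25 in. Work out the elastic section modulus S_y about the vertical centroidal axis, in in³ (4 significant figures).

Treat the section as a set of non-overlapping primitives; coordinates are from the bounding-box lower-left.
Outer rectangle: 4 × 12, A = 48 in², x = 2 in, Ī = 64 in⁴.
Inner void (subtracted): 3.5 × 11.5, A = 40.25 in², x = 2 in, Ī = 41.0885 in⁴.
By symmetry the centroid is at mid-width, x̄ = 2 in.
All pieces are centred on the vertical centroidal axis, so I = ΣĪ (holes subtracted) = 22.9115 in⁴.
Extreme fibre distance c = 2 in; S = I/c = 11.4557 in³.

S_y ≈ 11.46 in³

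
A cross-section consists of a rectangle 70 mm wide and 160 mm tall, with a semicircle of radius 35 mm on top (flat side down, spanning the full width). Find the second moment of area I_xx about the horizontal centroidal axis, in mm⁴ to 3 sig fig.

Decompose the section into non-overlapping parts with the origin at the bottom-left of its bounding rectangle.
Rectangular body: 70 × 160, A = 11 200 mm², y = 80 mm, Ī = 23 893 333 mm⁴.
Semicircular cap: semicircle r = 35, A = 1924.2 mm², y = 174.85 mm, Ī = 164 704 mm⁴.
Centroid: ȳ = ΣA·y / ΣA = 93.907 mm.
Transfer each piece to the horizontal centroidal axis using Ī + A·d² with d = y − 93.907:
  rectangular body: d = -13.907 mm → contributes +26 059 531 mm⁴
  semicircular cap: d = 80.947 mm → contributes +12 773 110 mm⁴
Total I = 38 832 641 mm⁴.

I_xx ≈ 3.88 × 10⁷ mm⁴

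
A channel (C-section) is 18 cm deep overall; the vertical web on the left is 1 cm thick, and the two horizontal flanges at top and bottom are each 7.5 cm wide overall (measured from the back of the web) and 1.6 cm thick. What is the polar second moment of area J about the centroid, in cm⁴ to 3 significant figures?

J ≈ 2100 cm⁴

Decompose the section into non-overlapping parts with the origin at the bottom-left of its bounding rectangle.
Web: 1 × 18, A = 18 cm², y = 9 cm, Ī = 486 cm⁴.
Top flange (beyond web): 6.5 × 1.6, A = 10.4 cm², y = 17.2 cm, Ī = 2.2187 cm⁴.
Bottom flange (beyond web): 6.5 × 1.6, A = 10.4 cm², y = 0.8 cm, Ī = 2.2187 cm⁴.
By symmetry the centroid is at mid-height, ȳ = 9 cm.
Transfer each piece to the centroidal x-axis using Ī + A·d² with d = y − 9:
  web: d = 0 cm → contributes +486 cm⁴
  top flange (beyond web): d = 8.2 cm → contributes +701.51 cm⁴
  bottom flange (beyond web): d = -8.2 cm → contributes +701.51 cm⁴
Total I = 1 889 cm⁴.
For the y-axis: x̄ = 2.5103 cm.
Repeating about the centroidal y-axis gives I_y = 210.43 cm⁴.
Polar second moment: J = I_x + I_y = 2099.5 cm⁴.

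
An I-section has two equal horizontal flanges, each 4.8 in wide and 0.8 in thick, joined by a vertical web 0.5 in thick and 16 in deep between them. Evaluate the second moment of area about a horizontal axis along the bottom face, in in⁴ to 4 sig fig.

Treat the section as a set of non-overlapping primitives; coordinates are from the bounding-box lower-left.
Bottom flange: 4.8 × 0.8, A = 3.84 in², y = 0.4 in, Ī = 0.2048 in⁴.
Web: 0.5 × 16, A = 8 in², y = 8.8 in, Ī = 170.667 in⁴.
Top flange: 4.8 × 0.8, A = 3.84 in², y = 17.2 in, Ī = 0.2048 in⁴.
Transfer each piece to a horizontal axis along the bottom face using Ī + A·d² with d = y − 0:
  bottom flange: d = 0.4 in → contributes +0.8192 in⁴
  web: d = 8.8 in → contributes +790.187 in⁴
  top flange: d = 17.2 in → contributes +1136.23 in⁴
Total I = 1927.24 in⁴.

I_base ≈ 1927 in⁴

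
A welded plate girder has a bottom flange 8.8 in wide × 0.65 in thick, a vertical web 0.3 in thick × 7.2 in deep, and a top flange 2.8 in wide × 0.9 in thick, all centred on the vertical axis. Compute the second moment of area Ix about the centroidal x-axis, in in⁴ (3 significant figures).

Decompose the section into non-overlapping parts with the origin at the bottom-left of its bounding rectangle.
Bottom plate: 8.8 × 0.65, A = 5.72 in², y = 0.325 in, Ī = 0.20139 in⁴.
Web plate: 0.3 × 7.2, A = 2.16 in², y = 4.25 in, Ī = 9.3312 in⁴.
Top plate: 2.8 × 0.9, A = 2.52 in², y = 8.3 in, Ī = 0.1701 in⁴.
Centroid: ȳ = ΣA·y / ΣA = 3.0726 in.
Transfer each piece to the centroidal x-axis using Ī + A·d² with d = y − 3.0726:
  bottom plate: d = -2.7476 in → contributes +43.383 in⁴
  web plate: d = 1.1774 in → contributes +12.326 in⁴
  top plate: d = 5.2274 in → contributes +69.031 in⁴
Total I = 124.74 in⁴.

Ix ≈ 125 in⁴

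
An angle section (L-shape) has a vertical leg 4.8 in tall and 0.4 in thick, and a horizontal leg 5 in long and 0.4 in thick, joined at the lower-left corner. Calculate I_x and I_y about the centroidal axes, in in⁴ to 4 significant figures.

Treat the section as a set of non-overlapping primitives; coordinates are from the bounding-box lower-left.
Vertical leg: 0.4 × 4.8, A = 1.92 in², y = 2.4 in, Ī = 3.6864 in⁴.
Horizontal leg (remainder): 4.6 × 0.4, A = 1.84 in², y = 0.2 in, Ī = 0.0245333 in⁴.
Centroid: ȳ = ΣA·y / ΣA = 1.3234 in.
Transfer each piece to the centroidal x-axis using Ī + A·d² with d = y − 1.3234:
  vertical leg: d = 1.0766 in → contributes +5.91179 in⁴
  horizontal leg (remainder): d = -1.1234 in → contributes +2.34668 in⁴
Total I = 8.25847 in⁴.
For the y-axis: x̄ = 1.4234 in.
Repeating about the centroidal y-axis gives I_y = 9.14247 in⁴.

I_x ≈ 8.258 in⁴, I_y ≈ 9.142 in⁴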